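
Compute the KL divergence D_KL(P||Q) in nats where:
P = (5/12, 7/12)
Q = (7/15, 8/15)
0.0051 nats

KL divergence: D_KL(P||Q) = Σ p(x) log(p(x)/q(x))

Computing term by term:
  x=0: 5/12 × log_e[(5/12)/(7/15)] = 5/12 × -0.1133 = -0.0472
  x=1: 7/12 × log_e[(7/12)/(8/15)] = 7/12 × 0.0896 = 0.0523

D_KL(P||Q) = 0.0051 nats

Note: KL divergence is always non-negative and equals 0 iff P = Q.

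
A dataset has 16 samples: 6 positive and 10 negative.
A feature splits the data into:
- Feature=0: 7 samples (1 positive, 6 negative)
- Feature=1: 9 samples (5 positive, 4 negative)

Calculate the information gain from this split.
0.1381 bits

Information Gain = H(Y) - H(Y|Feature)

Before split:
P(positive) = 6/16 = 0.3750
H(Y) = 0.9544 bits

After split:
Feature=0: H = 0.5917 bits (weight = 7/16)
Feature=1: H = 0.9911 bits (weight = 9/16)
H(Y|Feature) = (7/16)×0.5917 + (9/16)×0.9911 = 0.8163 bits

Information Gain = 0.9544 - 0.8163 = 0.1381 bits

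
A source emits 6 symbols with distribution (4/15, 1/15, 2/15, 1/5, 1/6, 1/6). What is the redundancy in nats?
0.0710 nats

Redundancy measures how far a source is from maximum entropy:
R = H_max - H(X)

Maximum entropy for 6 symbols: H_max = log_e(6) = 1.7918 nats
Actual entropy: H(X) = 1.7208 nats
Redundancy: R = 1.7918 - 1.7208 = 0.0710 nats

This redundancy represents potential for compression: the source could be compressed by 0.0710 nats per symbol.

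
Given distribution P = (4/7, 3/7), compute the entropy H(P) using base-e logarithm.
0.6829 nats

Shannon entropy is H(X) = -Σ p(x) log p(x).

For P = (4/7, 3/7):
H = -4/7 × log_e(4/7) -3/7 × log_e(3/7)
H = 0.6829 nats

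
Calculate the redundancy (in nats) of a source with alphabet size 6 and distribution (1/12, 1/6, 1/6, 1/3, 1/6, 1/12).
0.1155 nats

Redundancy measures how far a source is from maximum entropy:
R = H_max - H(X)

Maximum entropy for 6 symbols: H_max = log_e(6) = 1.7918 nats
Actual entropy: H(X) = 1.6762 nats
Redundancy: R = 1.7918 - 1.6762 = 0.1155 nats

This redundancy represents potential for compression: the source could be compressed by 0.1155 nats per symbol.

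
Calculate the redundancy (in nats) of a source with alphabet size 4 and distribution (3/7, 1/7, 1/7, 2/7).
0.1093 nats

Redundancy measures how far a source is from maximum entropy:
R = H_max - H(X)

Maximum entropy for 4 symbols: H_max = log_e(4) = 1.3863 nats
Actual entropy: H(X) = 1.2770 nats
Redundancy: R = 1.3863 - 1.2770 = 0.1093 nats

This redundancy represents potential for compression: the source could be compressed by 0.1093 nats per symbol.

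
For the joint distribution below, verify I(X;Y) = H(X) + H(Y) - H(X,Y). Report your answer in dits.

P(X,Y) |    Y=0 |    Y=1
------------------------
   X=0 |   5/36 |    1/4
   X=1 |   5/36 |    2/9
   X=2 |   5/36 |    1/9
I(X;Y) = 0.0058 dits

Mutual information has multiple equivalent forms:
- I(X;Y) = H(X) - H(X|Y)
- I(X;Y) = H(Y) - H(Y|X)
- I(X;Y) = H(X) + H(Y) - H(X,Y)

Computing all quantities:
H(X) = 0.4698, H(Y) = 0.2950, H(X,Y) = 0.7589
H(X|Y) = 0.4640, H(Y|X) = 0.2892

Verification:
H(X) - H(X|Y) = 0.4698 - 0.4640 = 0.0058
H(Y) - H(Y|X) = 0.2950 - 0.2892 = 0.0058
H(X) + H(Y) - H(X,Y) = 0.4698 + 0.2950 - 0.7589 = 0.0058

All forms give I(X;Y) = 0.0058 dits. ✓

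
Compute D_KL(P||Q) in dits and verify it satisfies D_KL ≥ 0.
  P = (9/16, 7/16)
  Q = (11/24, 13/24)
0.0094 dits

KL divergence satisfies the Gibbs inequality: D_KL(P||Q) ≥ 0 for all distributions P, Q.

D_KL(P||Q) = Σ p(x) log(p(x)/q(x))
Term by term:
  x=0: 9/16 × log_10[(9/16)/(11/24)] = 0.0500
  x=1: 7/16 × log_10[(7/16)/(13/24)] = -0.0406
D_KL(P||Q) = 0.0094 dits

D_KL(P||Q) = 0.0094 ≥ 0 ✓

This non-negativity is a fundamental property: relative entropy cannot be negative because it measures how different Q is from P.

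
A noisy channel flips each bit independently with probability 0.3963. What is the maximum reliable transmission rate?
0.0313 bits

For a binary symmetric channel (BSC) with error probability p:
Capacity C = 1 - H(p) bits per symbol

where H(p) = -p log₂(p) - (1-p) log₂(1-p) is the binary entropy function.

H(0.3963) = 0.9687 bits
C = 1 - 0.9687 = 0.0313 bits per symbol

This means we can reliably transmit up to 0.0313 bits of information per channel use.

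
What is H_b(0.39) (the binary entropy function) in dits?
0.2904 dits

The binary entropy function is:
H(p) = -p log(p) - (1-p) log(1-p)

H(0.39) = -0.39 × log_10(0.39) - 0.61 × log_10(0.61)
H(0.39) = 0.2904 dits

Note: Binary entropy is maximized at p=0.5 (H=1 bit) and minimized at p=0 or p=1 (H=0).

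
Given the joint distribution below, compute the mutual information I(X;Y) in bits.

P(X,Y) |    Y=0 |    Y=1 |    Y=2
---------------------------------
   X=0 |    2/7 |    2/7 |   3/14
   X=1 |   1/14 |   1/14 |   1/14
0.0021 bits

Mutual information: I(X;Y) = H(X) + H(Y) - H(X,Y)

Marginals:
P(X) = (11/14, 3/14), H(X) = 0.7496 bits
P(Y) = (5/14, 5/14, 2/7), H(Y) = 1.5774 bits

Joint entropy: H(X,Y) = 2.3249 bits

I(X;Y) = 0.7496 + 1.5774 - 2.3249 = 0.0021 bits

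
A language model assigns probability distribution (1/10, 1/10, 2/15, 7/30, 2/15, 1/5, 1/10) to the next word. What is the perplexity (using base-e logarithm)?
6.6163

Perplexity is e^H (or exp(H) for natural log).

First, H = -Σ p log p = 1.8895 nats
Perplexity = e^1.8895 = 6.6163

Interpretation: The model's uncertainty is equivalent to choosing uniformly among 6.6 options.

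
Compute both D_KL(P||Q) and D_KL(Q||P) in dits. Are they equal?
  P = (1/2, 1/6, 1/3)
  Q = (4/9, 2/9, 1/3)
D_KL(P||Q) = 0.0048, D_KL(Q||P) = 0.0050

KL divergence is not symmetric: D_KL(P||Q) ≠ D_KL(Q||P) in general.

D_KL(P||Q) = 0.0048 dits
D_KL(Q||P) = 0.0050 dits

No, they are not equal!

This asymmetry is why KL divergence is not a true distance metric.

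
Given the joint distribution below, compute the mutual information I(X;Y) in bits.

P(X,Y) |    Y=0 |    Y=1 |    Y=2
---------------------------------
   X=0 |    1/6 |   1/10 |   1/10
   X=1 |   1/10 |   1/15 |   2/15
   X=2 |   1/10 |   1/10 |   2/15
0.0227 bits

Mutual information: I(X;Y) = H(X) + H(Y) - H(X,Y)

Marginals:
P(X) = (11/30, 3/10, 1/3), H(X) = 1.5801 bits
P(Y) = (11/30, 4/15, 11/30), H(Y) = 1.5700 bits

Joint entropy: H(X,Y) = 3.1274 bits

I(X;Y) = 1.5801 + 1.5700 - 3.1274 = 0.0227 bits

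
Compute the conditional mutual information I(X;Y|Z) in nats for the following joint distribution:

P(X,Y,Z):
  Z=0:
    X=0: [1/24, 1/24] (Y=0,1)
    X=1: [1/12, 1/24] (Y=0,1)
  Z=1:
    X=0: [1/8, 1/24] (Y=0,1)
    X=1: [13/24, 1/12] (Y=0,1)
0.0090 nats

Conditional mutual information: I(X;Y|Z) = H(X|Z) + H(Y|Z) - H(X,Y|Z)

H(Z) = 0.5117
H(X,Z) = 1.0594 → H(X|Z) = 0.5476
H(Y,Z) = 0.9972 → H(Y|Z) = 0.4855
H(X,Y,Z) = 1.5359 → H(X,Y|Z) = 1.0241

I(X;Y|Z) = 0.5476 + 0.4855 - 1.0241 = 0.0090 nats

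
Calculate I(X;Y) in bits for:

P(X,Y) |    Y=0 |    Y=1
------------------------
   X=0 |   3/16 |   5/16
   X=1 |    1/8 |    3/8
0.0132 bits

Mutual information: I(X;Y) = H(X) + H(Y) - H(X,Y)

Marginals:
P(X) = (1/2, 1/2), H(X) = 1.0000 bits
P(Y) = (5/16, 11/16), H(Y) = 0.8960 bits

Joint entropy: H(X,Y) = 1.8829 bits

I(X;Y) = 1.0000 + 0.8960 - 1.8829 = 0.0132 bits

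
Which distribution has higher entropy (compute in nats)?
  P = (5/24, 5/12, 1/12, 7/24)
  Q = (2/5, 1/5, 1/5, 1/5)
Q

Computing entropies in nats:
H(P) = 1.2580
H(Q) = 1.3322

Distribution Q has higher entropy.

Intuition: The distribution closer to uniform (more spread out) has higher entropy.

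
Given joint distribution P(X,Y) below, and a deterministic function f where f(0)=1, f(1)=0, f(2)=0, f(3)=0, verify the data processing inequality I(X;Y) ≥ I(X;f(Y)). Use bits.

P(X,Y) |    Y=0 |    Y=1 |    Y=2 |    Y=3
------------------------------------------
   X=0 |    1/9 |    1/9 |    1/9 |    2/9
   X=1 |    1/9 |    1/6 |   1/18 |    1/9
I(X;Y) = 0.0400, I(X;f(Y)) = 0.0026, inequality holds: 0.0400 ≥ 0.0026

Data Processing Inequality: For any Markov chain X → Y → Z, we have I(X;Y) ≥ I(X;Z).

Here Z = f(Y) is a deterministic function of Y, forming X → Y → Z.

Original I(X;Y) = 0.0400 bits

After applying f:
P(X,Z) where Z=f(Y):
- P(X,Z=0) = P(X,Y=1) + P(X,Y=2) + P(X,Y=3)
- P(X,Z=1) = P(X,Y=0)

I(X;Z) = I(X;f(Y)) = 0.0026 bits

Verification: 0.0400 ≥ 0.0026 ✓

Information cannot be created by processing; the function f can only lose information about X.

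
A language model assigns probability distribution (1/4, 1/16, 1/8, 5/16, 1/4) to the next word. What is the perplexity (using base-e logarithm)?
4.4364

Perplexity is e^H (or exp(H) for natural log).

First, H = -Σ p log p = 1.4898 nats
Perplexity = e^1.4898 = 4.4364

Interpretation: The model's uncertainty is equivalent to choosing uniformly among 4.4 options.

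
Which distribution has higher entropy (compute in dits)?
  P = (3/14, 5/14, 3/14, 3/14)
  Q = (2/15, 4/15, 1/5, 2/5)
P

Computing entropies in dits:
H(P) = 0.5898
H(Q) = 0.5687

Distribution P has higher entropy.

Intuition: The distribution closer to uniform (more spread out) has higher entropy.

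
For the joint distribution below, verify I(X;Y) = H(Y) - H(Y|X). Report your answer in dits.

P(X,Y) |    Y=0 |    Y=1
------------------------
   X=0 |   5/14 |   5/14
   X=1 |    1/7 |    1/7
I(X;Y) = 0.0000 dits

Mutual information has multiple equivalent forms:
- I(X;Y) = H(X) - H(X|Y)
- I(X;Y) = H(Y) - H(Y|X)
- I(X;Y) = H(X) + H(Y) - H(X,Y)

Computing all quantities:
H(X) = 0.2598, H(Y) = 0.3010, H(X,Y) = 0.5609
H(X|Y) = 0.2598, H(Y|X) = 0.3010

Verification:
H(X) - H(X|Y) = 0.2598 - 0.2598 = 0.0000
H(Y) - H(Y|X) = 0.3010 - 0.3010 = 0.0000
H(X) + H(Y) - H(X,Y) = 0.2598 + 0.3010 - 0.5609 = 0.0000

All forms give I(X;Y) = 0.0000 dits. ✓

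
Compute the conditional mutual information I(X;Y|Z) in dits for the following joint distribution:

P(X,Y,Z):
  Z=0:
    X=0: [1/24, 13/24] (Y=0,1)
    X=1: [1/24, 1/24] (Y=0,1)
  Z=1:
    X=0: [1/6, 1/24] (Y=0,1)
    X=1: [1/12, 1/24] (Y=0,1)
0.0204 dits

Conditional mutual information: I(X;Y|Z) = H(X|Z) + H(Y|Z) - H(X,Y|Z)

H(Z) = 0.2764
H(X,Z) = 0.4813 → H(X|Z) = 0.2049
H(Y,Z) = 0.4669 → H(Y|Z) = 0.1905
H(X,Y,Z) = 0.6514 → H(X,Y|Z) = 0.3750

I(X;Y|Z) = 0.2049 + 0.1905 - 0.3750 = 0.0204 dits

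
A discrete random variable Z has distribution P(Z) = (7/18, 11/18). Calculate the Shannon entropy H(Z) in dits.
0.2902 dits

Shannon entropy is H(X) = -Σ p(x) log p(x).

For P = (7/18, 11/18):
H = -7/18 × log_10(7/18) -11/18 × log_10(11/18)
H = 0.2902 dits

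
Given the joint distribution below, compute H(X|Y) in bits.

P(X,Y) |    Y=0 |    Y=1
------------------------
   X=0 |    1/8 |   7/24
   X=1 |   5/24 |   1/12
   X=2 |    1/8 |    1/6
1.4745 bits

Using the chain rule: H(X|Y) = H(X,Y) - H(Y)

First, compute H(X,Y) = 2.4695 bits

Marginal P(Y) = (11/24, 13/24)
H(Y) = 0.9950 bits

H(X|Y) = H(X,Y) - H(Y) = 2.4695 - 0.9950 = 1.4745 bits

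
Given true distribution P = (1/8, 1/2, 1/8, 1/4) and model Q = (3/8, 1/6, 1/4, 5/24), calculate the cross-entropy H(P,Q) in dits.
0.6879 dits

Cross-entropy: H(P,Q) = -Σ p(x) log q(x)

Alternatively: H(P,Q) = H(P) + D_KL(P||Q)
H(P) = 0.5268 dits
D_KL(P||Q) = 0.1611 dits

H(P,Q) = 0.5268 + 0.1611 = 0.6879 dits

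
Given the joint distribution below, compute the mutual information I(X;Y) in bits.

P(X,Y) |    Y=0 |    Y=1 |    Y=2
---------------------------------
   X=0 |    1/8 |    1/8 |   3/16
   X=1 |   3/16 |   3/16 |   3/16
0.0069 bits

Mutual information: I(X;Y) = H(X) + H(Y) - H(X,Y)

Marginals:
P(X) = (7/16, 9/16), H(X) = 0.9887 bits
P(Y) = (5/16, 5/16, 3/8), H(Y) = 1.5794 bits

Joint entropy: H(X,Y) = 2.5613 bits

I(X;Y) = 0.9887 + 1.5794 - 2.5613 = 0.0069 bits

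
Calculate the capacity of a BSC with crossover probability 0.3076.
0.1096 bits

For a binary symmetric channel (BSC) with error probability p:
Capacity C = 1 - H(p) bits per symbol

where H(p) = -p log₂(p) - (1-p) log₂(1-p) is the binary entropy function.

H(0.3076) = 0.8904 bits
C = 1 - 0.8904 = 0.1096 bits per symbol

This means we can reliably transmit up to 0.1096 bits of information per channel use.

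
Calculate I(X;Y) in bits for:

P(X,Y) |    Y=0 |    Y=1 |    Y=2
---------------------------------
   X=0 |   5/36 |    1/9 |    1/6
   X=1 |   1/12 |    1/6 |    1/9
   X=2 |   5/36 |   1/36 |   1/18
0.0895 bits

Mutual information: I(X;Y) = H(X) + H(Y) - H(X,Y)

Marginals:
P(X) = (5/12, 13/36, 2/9), H(X) = 1.5391 bits
P(Y) = (13/36, 11/36, 1/3), H(Y) = 1.5816 bits

Joint entropy: H(X,Y) = 3.0312 bits

I(X;Y) = 1.5391 + 1.5816 - 3.0312 = 0.0895 bits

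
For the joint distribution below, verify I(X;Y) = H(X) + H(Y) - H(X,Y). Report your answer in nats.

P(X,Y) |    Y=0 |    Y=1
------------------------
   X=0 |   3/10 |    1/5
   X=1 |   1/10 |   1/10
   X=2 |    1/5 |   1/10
I(X;Y) = 0.0069 nats

Mutual information has multiple equivalent forms:
- I(X;Y) = H(X) - H(X|Y)
- I(X;Y) = H(Y) - H(Y|X)
- I(X;Y) = H(X) + H(Y) - H(X,Y)

Computing all quantities:
H(X) = 1.0297, H(Y) = 0.6730, H(X,Y) = 1.6957
H(X|Y) = 1.0227, H(Y|X) = 0.6661

Verification:
H(X) - H(X|Y) = 1.0297 - 1.0227 = 0.0069
H(Y) - H(Y|X) = 0.6730 - 0.6661 = 0.0069
H(X) + H(Y) - H(X,Y) = 1.0297 + 0.6730 - 1.6957 = 0.0069

All forms give I(X;Y) = 0.0069 nats. ✓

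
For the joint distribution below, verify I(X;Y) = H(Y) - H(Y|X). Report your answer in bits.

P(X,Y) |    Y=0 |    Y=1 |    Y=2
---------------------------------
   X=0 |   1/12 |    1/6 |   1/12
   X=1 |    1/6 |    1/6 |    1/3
I(X;Y) = 0.0546 bits

Mutual information has multiple equivalent forms:
- I(X;Y) = H(X) - H(X|Y)
- I(X;Y) = H(Y) - H(Y|X)
- I(X;Y) = H(X) + H(Y) - H(X,Y)

Computing all quantities:
H(X) = 0.9183, H(Y) = 1.5546, H(X,Y) = 2.4183
H(X|Y) = 0.8637, H(Y|X) = 1.5000

Verification:
H(X) - H(X|Y) = 0.9183 - 0.8637 = 0.0546
H(Y) - H(Y|X) = 1.5546 - 1.5000 = 0.0546
H(X) + H(Y) - H(X,Y) = 0.9183 + 1.5546 - 2.4183 = 0.0546

All forms give I(X;Y) = 0.0546 bits. ✓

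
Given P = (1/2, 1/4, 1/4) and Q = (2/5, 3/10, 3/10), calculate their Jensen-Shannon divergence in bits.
0.0073 bits

Jensen-Shannon divergence is:
JSD(P||Q) = 0.5 × D_KL(P||M) + 0.5 × D_KL(Q||M)
where M = 0.5 × (P + Q) is the mixture distribution.

M = 0.5 × (1/2, 1/4, 1/4) + 0.5 × (2/5, 3/10, 3/10) = (9/20, 11/40, 11/40)

D_KL(P||M) = 0.0072 bits
D_KL(Q||M) = 0.0073 bits

JSD(P||Q) = 0.5 × 0.0072 + 0.5 × 0.0073 = 0.0073 bits

Unlike KL divergence, JSD is symmetric and bounded: 0 ≤ JSD ≤ log(2).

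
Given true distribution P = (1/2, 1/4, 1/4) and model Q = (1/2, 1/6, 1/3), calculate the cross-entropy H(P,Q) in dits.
0.4643 dits

Cross-entropy: H(P,Q) = -Σ p(x) log q(x)

Alternatively: H(P,Q) = H(P) + D_KL(P||Q)
H(P) = 0.4515 dits
D_KL(P||Q) = 0.0128 dits

H(P,Q) = 0.4515 + 0.0128 = 0.4643 dits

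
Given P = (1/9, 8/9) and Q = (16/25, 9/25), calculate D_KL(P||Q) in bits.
0.8784 bits

KL divergence: D_KL(P||Q) = Σ p(x) log(p(x)/q(x))

Computing term by term:
  x=0: 1/9 × log_2[(1/9)/(16/25)] = 1/9 × -2.5261 = -0.2807
  x=1: 8/9 × log_2[(8/9)/(9/25)] = 8/9 × 1.3040 = 1.1591

D_KL(P||Q) = 0.8784 bits

Note: KL divergence is always non-negative and equals 0 iff P = Q.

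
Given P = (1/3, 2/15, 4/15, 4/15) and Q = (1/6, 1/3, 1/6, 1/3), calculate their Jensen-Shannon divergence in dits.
0.0191 dits

Jensen-Shannon divergence is:
JSD(P||Q) = 0.5 × D_KL(P||M) + 0.5 × D_KL(Q||M)
where M = 0.5 × (P + Q) is the mixture distribution.

M = 0.5 × (1/3, 2/15, 4/15, 4/15) + 0.5 × (1/6, 1/3, 1/6, 1/3) = (1/4, 7/30, 0.216667, 3/10)

D_KL(P||M) = 0.0196 dits
D_KL(Q||M) = 0.0185 dits

JSD(P||Q) = 0.5 × 0.0196 + 0.5 × 0.0185 = 0.0191 dits

Unlike KL divergence, JSD is symmetric and bounded: 0 ≤ JSD ≤ log(2).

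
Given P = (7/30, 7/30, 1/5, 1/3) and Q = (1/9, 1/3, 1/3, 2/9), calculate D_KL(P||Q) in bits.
0.1773 bits

KL divergence: D_KL(P||Q) = Σ p(x) log(p(x)/q(x))

Computing term by term:
  x=0: 7/30 × log_2[(7/30)/(1/9)] = 7/30 × 1.0704 = 0.2498
  x=1: 7/30 × log_2[(7/30)/(1/3)] = 7/30 × -0.5146 = -0.1201
  x=2: 1/5 × log_2[(1/5)/(1/3)] = 1/5 × -0.7370 = -0.1474
  x=3: 1/3 × log_2[(1/3)/(2/9)] = 1/3 × 0.5850 = 0.1950

D_KL(P||Q) = 0.1773 bits

Note: KL divergence is always non-negative and equals 0 iff P = Q.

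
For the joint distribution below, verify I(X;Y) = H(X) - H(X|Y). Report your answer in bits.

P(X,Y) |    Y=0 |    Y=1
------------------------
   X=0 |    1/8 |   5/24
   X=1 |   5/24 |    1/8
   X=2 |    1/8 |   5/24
I(X;Y) = 0.0406 bits

Mutual information has multiple equivalent forms:
- I(X;Y) = H(X) - H(X|Y)
- I(X;Y) = H(Y) - H(Y|X)
- I(X;Y) = H(X) + H(Y) - H(X,Y)

Computing all quantities:
H(X) = 1.5850, H(Y) = 0.9950, H(X,Y) = 2.5394
H(X|Y) = 1.5444, H(Y|X) = 0.9544

Verification:
H(X) - H(X|Y) = 1.5850 - 1.5444 = 0.0406
H(Y) - H(Y|X) = 0.9950 - 0.9544 = 0.0406
H(X) + H(Y) - H(X,Y) = 1.5850 + 0.9950 - 2.5394 = 0.0406

All forms give I(X;Y) = 0.0406 bits. ✓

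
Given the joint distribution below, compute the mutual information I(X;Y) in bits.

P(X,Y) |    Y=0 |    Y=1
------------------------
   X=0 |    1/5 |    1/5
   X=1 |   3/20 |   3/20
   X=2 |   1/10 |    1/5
0.0173 bits

Mutual information: I(X;Y) = H(X) + H(Y) - H(X,Y)

Marginals:
P(X) = (2/5, 3/10, 3/10), H(X) = 1.5710 bits
P(Y) = (9/20, 11/20), H(Y) = 0.9928 bits

Joint entropy: H(X,Y) = 2.5464 bits

I(X;Y) = 1.5710 + 0.9928 - 2.5464 = 0.0173 bits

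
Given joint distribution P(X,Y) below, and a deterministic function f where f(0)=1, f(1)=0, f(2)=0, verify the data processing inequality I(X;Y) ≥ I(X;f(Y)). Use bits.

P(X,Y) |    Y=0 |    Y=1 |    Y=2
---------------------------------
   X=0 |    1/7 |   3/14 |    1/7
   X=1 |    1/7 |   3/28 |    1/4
I(X;Y) = 0.0476, I(X;f(Y)) = 0.0000, inequality holds: 0.0476 ≥ 0.0000

Data Processing Inequality: For any Markov chain X → Y → Z, we have I(X;Y) ≥ I(X;Z).

Here Z = f(Y) is a deterministic function of Y, forming X → Y → Z.

Original I(X;Y) = 0.0476 bits

After applying f:
P(X,Z) where Z=f(Y):
- P(X,Z=0) = P(X,Y=1) + P(X,Y=2)
- P(X,Z=1) = P(X,Y=0)

I(X;Z) = I(X;f(Y)) = 0.0000 bits

Verification: 0.0476 ≥ 0.0000 ✓

Information cannot be created by processing; the function f can only lose information about X.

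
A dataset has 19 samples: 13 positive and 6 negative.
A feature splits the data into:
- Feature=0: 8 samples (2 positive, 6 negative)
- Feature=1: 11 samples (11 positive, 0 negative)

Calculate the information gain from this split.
0.5582 bits

Information Gain = H(Y) - H(Y|Feature)

Before split:
P(positive) = 13/19 = 0.6842
H(Y) = 0.8997 bits

After split:
Feature=0: H = 0.8113 bits (weight = 8/19)
Feature=1: H = 0.0000 bits (weight = 11/19)
H(Y|Feature) = (8/19)×0.8113 + (11/19)×0.0000 = 0.3416 bits

Information Gain = 0.8997 - 0.3416 = 0.5582 bits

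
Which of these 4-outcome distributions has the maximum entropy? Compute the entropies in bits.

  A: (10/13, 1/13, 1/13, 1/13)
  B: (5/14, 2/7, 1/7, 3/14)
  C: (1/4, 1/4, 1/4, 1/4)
C

For a discrete distribution over n outcomes, entropy is maximized by the uniform distribution.

Computing entropies:
H(A) = 1.1451 bits
H(B) = 1.9242 bits
H(C) = 2.0000 bits

The uniform distribution (where all probabilities equal 1/4) achieves the maximum entropy of log_2(4) = 2.0000 bits.

Distribution C has the highest entropy.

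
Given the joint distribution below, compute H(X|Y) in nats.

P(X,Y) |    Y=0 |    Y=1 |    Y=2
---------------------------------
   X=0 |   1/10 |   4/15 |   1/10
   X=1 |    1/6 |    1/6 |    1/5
0.6561 nats

Using the chain rule: H(X|Y) = H(X,Y) - H(Y)

First, compute H(X,Y) = 1.7321 nats

Marginal P(Y) = (4/15, 13/30, 3/10)
H(Y) = 1.0760 nats

H(X|Y) = H(X,Y) - H(Y) = 1.7321 - 1.0760 = 0.6561 nats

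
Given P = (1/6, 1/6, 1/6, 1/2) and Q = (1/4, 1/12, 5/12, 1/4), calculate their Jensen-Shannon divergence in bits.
0.0868 bits

Jensen-Shannon divergence is:
JSD(P||Q) = 0.5 × D_KL(P||M) + 0.5 × D_KL(Q||M)
where M = 0.5 × (P + Q) is the mixture distribution.

M = 0.5 × (1/6, 1/6, 1/6, 1/2) + 0.5 × (1/4, 1/12, 5/12, 1/4) = (5/24, 1/8, 7/24, 3/8)

D_KL(P||M) = 0.0885 bits
D_KL(Q||M) = 0.0852 bits

JSD(P||Q) = 0.5 × 0.0885 + 0.5 × 0.0852 = 0.0868 bits

Unlike KL divergence, JSD is symmetric and bounded: 0 ≤ JSD ≤ log(2).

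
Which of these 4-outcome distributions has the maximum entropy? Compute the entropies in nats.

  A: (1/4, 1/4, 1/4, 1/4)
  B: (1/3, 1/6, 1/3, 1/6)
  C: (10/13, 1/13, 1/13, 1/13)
A

For a discrete distribution over n outcomes, entropy is maximized by the uniform distribution.

Computing entropies:
H(A) = 1.3863 nats
H(B) = 1.3297 nats
H(C) = 0.7937 nats

The uniform distribution (where all probabilities equal 1/4) achieves the maximum entropy of log_e(4) = 1.3863 nats.

Distribution A has the highest entropy.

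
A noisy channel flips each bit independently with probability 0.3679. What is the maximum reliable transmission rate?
0.0510 bits

For a binary symmetric channel (BSC) with error probability p:
Capacity C = 1 - H(p) bits per symbol

where H(p) = -p log₂(p) - (1-p) log₂(1-p) is the binary entropy function.

H(0.3679) = 0.9490 bits
C = 1 - 0.9490 = 0.0510 bits per symbol

This means we can reliably transmit up to 0.0510 bits of information per channel use.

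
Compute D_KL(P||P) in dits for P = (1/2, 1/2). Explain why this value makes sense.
0.0000 dits

KL divergence satisfies the Gibbs inequality: D_KL(P||Q) ≥ 0 for all distributions P, Q.

D_KL(P||Q) = Σ p(x) log(p(x)/q(x))
Each term is p(x) × log_10(p(x)/p(x)) = p(x) × log_10(1) = 0, so the sum is 0.
D_KL(P||Q) = 0.0000 dits

When P = Q, the KL divergence is exactly 0, as there is no 'divergence' between identical distributions.

This non-negativity is a fundamental property: relative entropy cannot be negative because it measures how different Q is from P.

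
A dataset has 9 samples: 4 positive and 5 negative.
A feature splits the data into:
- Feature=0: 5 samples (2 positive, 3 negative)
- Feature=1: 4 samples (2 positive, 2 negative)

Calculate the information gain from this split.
0.0072 bits

Information Gain = H(Y) - H(Y|Feature)

Before split:
P(positive) = 4/9 = 0.4444
H(Y) = 0.9911 bits

After split:
Feature=0: H = 0.9710 bits (weight = 5/9)
Feature=1: H = 1.0000 bits (weight = 4/9)
H(Y|Feature) = (5/9)×0.9710 + (4/9)×1.0000 = 0.9839 bits

Information Gain = 0.9911 - 0.9839 = 0.0072 bits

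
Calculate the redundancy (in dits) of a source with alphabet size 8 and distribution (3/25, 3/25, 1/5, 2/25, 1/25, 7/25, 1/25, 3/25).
0.0774 dits

Redundancy measures how far a source is from maximum entropy:
R = H_max - H(X)

Maximum entropy for 8 symbols: H_max = log_10(8) = 0.9031 dits
Actual entropy: H(X) = 0.8257 dits
Redundancy: R = 0.9031 - 0.8257 = 0.0774 dits

This redundancy represents potential for compression: the source could be compressed by 0.0774 dits per symbol.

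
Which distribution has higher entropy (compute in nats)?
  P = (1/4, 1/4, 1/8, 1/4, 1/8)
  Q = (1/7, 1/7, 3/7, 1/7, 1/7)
P

Computing entropies in nats:
H(P) = 1.5596
H(Q) = 1.4751

Distribution P has higher entropy.

Intuition: The distribution closer to uniform (more spread out) has higher entropy.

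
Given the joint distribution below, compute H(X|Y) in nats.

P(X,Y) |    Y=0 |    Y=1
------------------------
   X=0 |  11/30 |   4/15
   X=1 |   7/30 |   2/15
0.6556 nats

Using the chain rule: H(X|Y) = H(X,Y) - H(Y)

First, compute H(X,Y) = 1.3286 nats

Marginal P(Y) = (3/5, 2/5)
H(Y) = 0.6730 nats

H(X|Y) = H(X,Y) - H(Y) = 1.3286 - 0.6730 = 0.6556 nats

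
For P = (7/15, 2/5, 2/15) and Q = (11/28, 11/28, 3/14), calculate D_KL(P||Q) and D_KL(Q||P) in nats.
D_KL(P||Q) = 0.0243, D_KL(Q||P) = 0.0270

KL divergence is not symmetric: D_KL(P||Q) ≠ D_KL(Q||P) in general.

D_KL(P||Q) = 0.0243 nats
D_KL(Q||P) = 0.0270 nats

No, they are not equal!

This asymmetry is why KL divergence is not a true distance metric.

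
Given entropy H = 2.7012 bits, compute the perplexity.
6.5034

Perplexity is 2^H (or exp(H) for natural log).

H = 2.7012 bits
Perplexity = 2^2.7012 = 6.5034

Interpretation: The model's uncertainty is equivalent to choosing uniformly among 6.5 options.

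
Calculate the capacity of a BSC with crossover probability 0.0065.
0.9434 bits

For a binary symmetric channel (BSC) with error probability p:
Capacity C = 1 - H(p) bits per symbol

where H(p) = -p log₂(p) - (1-p) log₂(1-p) is the binary entropy function.

H(0.0065) = 0.0566 bits
C = 1 - 0.0566 = 0.9434 bits per symbol

This means we can reliably transmit up to 0.9434 bits of information per channel use.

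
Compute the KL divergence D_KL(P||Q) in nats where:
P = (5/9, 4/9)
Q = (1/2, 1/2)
0.0062 nats

KL divergence: D_KL(P||Q) = Σ p(x) log(p(x)/q(x))

Computing term by term:
  x=0: 5/9 × log_e[(5/9)/(1/2)] = 5/9 × 0.1054 = 0.0585
  x=1: 4/9 × log_e[(4/9)/(1/2)] = 4/9 × -0.1178 = -0.0523

D_KL(P||Q) = 0.0062 nats

Note: KL divergence is always non-negative and equals 0 iff P = Q.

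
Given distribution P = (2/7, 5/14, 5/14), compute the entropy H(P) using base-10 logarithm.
0.4748 dits

Shannon entropy is H(X) = -Σ p(x) log p(x).

For P = (2/7, 5/14, 5/14):
H = -2/7 × log_10(2/7) -5/14 × log_10(5/14) -5/14 × log_10(5/14)
H = 0.4748 dits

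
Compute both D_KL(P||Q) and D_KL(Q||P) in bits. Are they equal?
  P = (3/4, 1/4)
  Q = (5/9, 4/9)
D_KL(P||Q) = 0.1172, D_KL(Q||P) = 0.1284

KL divergence is not symmetric: D_KL(P||Q) ≠ D_KL(Q||P) in general.

D_KL(P||Q) = 0.1172 bits
D_KL(Q||P) = 0.1284 bits

No, they are not equal!

This asymmetry is why KL divergence is not a true distance metric.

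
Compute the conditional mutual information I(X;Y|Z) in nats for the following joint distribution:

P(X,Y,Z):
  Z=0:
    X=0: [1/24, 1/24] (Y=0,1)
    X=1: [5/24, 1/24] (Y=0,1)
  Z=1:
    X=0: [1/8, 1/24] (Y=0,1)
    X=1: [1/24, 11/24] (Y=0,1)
0.1548 nats

Conditional mutual information: I(X;Y|Z) = H(X|Z) + H(Y|Z) - H(X,Y|Z)

H(Z) = 0.6365
H(X,Z) = 1.1988 → H(X|Z) = 0.5623
H(Y,Z) = 1.1988 → H(Y|Z) = 0.5623
H(X,Y,Z) = 1.6064 → H(X,Y|Z) = 0.9699

I(X;Y|Z) = 0.5623 + 0.5623 - 0.9699 = 0.1548 nats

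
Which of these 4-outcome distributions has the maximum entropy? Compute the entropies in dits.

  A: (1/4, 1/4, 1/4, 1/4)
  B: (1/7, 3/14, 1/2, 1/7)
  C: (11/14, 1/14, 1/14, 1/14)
A

For a discrete distribution over n outcomes, entropy is maximized by the uniform distribution.

Computing entropies:
H(A) = 0.6021 dits
H(B) = 0.5353 dits
H(C) = 0.3279 dits

The uniform distribution (where all probabilities equal 1/4) achieves the maximum entropy of log_10(4) = 0.6021 dits.

Distribution A has the highest entropy.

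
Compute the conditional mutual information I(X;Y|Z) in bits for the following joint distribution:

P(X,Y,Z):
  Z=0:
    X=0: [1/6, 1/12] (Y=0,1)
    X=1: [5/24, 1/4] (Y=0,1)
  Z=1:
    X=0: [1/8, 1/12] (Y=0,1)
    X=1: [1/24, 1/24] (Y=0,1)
0.0231 bits

Conditional mutual information: I(X;Y|Z) = H(X|Z) + H(Y|Z) - H(X,Y|Z)

H(Z) = 0.8709
H(X,Z) = 1.7861 → H(X|Z) = 0.9152
H(Y,Z) = 1.8648 → H(Y|Z) = 0.9939
H(X,Y,Z) = 2.7569 → H(X,Y|Z) = 1.8860

I(X;Y|Z) = 0.9152 + 0.9939 - 1.8860 = 0.0231 bits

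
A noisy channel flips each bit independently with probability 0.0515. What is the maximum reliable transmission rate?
0.7073 bits

For a binary symmetric channel (BSC) with error probability p:
Capacity C = 1 - H(p) bits per symbol

where H(p) = -p log₂(p) - (1-p) log₂(1-p) is the binary entropy function.

H(0.0515) = 0.2927 bits
C = 1 - 0.2927 = 0.7073 bits per symbol

This means we can reliably transmit up to 0.7073 bits of information per channel use.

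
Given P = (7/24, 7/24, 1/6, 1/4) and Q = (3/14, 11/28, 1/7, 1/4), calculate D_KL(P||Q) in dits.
0.0125 dits

KL divergence: D_KL(P||Q) = Σ p(x) log(p(x)/q(x))

Computing term by term:
  x=0: 7/24 × log_10[(7/24)/(3/14)] = 7/24 × 0.1339 = 0.0391
  x=1: 7/24 × log_10[(7/24)/(11/28)] = 7/24 × -0.1293 = -0.0377
  x=2: 1/6 × log_10[(1/6)/(1/7)] = 1/6 × 0.0669 = 0.0112
  x=3: 1/4 × log_10[(1/4)/(1/4)] = 1/4 × 0.0000 = 0.0000

D_KL(P||Q) = 0.0125 dits

Note: KL divergence is always non-negative and equals 0 iff P = Q.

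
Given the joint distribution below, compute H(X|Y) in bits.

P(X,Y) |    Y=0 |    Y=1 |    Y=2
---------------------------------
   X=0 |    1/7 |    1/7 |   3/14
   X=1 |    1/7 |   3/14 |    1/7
0.9793 bits

Using the chain rule: H(X|Y) = H(X,Y) - H(Y)

First, compute H(X,Y) = 2.5567 bits

Marginal P(Y) = (2/7, 5/14, 5/14)
H(Y) = 1.5774 bits

H(X|Y) = H(X,Y) - H(Y) = 2.5567 - 1.5774 = 0.9793 bits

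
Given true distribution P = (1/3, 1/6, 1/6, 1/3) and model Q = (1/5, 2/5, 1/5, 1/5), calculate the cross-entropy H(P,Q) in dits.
0.6488 dits

Cross-entropy: H(P,Q) = -Σ p(x) log q(x)

Alternatively: H(P,Q) = H(P) + D_KL(P||Q)
H(P) = 0.5775 dits
D_KL(P||Q) = 0.0713 dits

H(P,Q) = 0.5775 + 0.0713 = 0.6488 dits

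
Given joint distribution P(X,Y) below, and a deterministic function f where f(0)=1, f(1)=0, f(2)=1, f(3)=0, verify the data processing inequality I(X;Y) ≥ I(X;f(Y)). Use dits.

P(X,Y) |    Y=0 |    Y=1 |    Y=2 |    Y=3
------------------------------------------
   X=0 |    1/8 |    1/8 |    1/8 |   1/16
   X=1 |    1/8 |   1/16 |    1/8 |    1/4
I(X;Y) = 0.0274, I(X;f(Y)) = 0.0035, inequality holds: 0.0274 ≥ 0.0035

Data Processing Inequality: For any Markov chain X → Y → Z, we have I(X;Y) ≥ I(X;Z).

Here Z = f(Y) is a deterministic function of Y, forming X → Y → Z.

Original I(X;Y) = 0.0274 dits

After applying f:
P(X,Z) where Z=f(Y):
- P(X,Z=0) = P(X,Y=1) + P(X,Y=3)
- P(X,Z=1) = P(X,Y=0) + P(X,Y=2)

I(X;Z) = I(X;f(Y)) = 0.0035 dits

Verification: 0.0274 ≥ 0.0035 ✓

Information cannot be created by processing; the function f can only lose information about X.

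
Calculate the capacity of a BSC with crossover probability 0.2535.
0.1832 bits

For a binary symmetric channel (BSC) with error probability p:
Capacity C = 1 - H(p) bits per symbol

where H(p) = -p log₂(p) - (1-p) log₂(1-p) is the binary entropy function.

H(0.2535) = 0.8168 bits
C = 1 - 0.8168 = 0.1832 bits per symbol

This means we can reliably transmit up to 0.1832 bits of information per channel use.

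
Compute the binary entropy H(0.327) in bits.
0.9118 bits

The binary entropy function is:
H(p) = -p log(p) - (1-p) log(1-p)

H(0.327) = -0.327 × log_2(0.327) - 0.673 × log_2(0.673)
H(0.327) = 0.9118 bits

Note: Binary entropy is maximized at p=0.5 (H=1 bit) and minimized at p=0 or p=1 (H=0).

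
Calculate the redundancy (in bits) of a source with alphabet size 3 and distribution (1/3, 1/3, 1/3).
0.0000 bits

Redundancy measures how far a source is from maximum entropy:
R = H_max - H(X)

Maximum entropy for 3 symbols: H_max = log_2(3) = 1.5850 bits
Actual entropy: H(X) = 1.5850 bits
Redundancy: R = 1.5850 - 1.5850 = 0.0000 bits

This redundancy represents potential for compression: the source could be compressed by 0.0000 bits per symbol.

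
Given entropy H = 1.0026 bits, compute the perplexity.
2.0036

Perplexity is 2^H (or exp(H) for natural log).

H = 1.0026 bits
Perplexity = 2^1.0026 = 2.0036

Interpretation: The model's uncertainty is equivalent to choosing uniformly among 2.0 options.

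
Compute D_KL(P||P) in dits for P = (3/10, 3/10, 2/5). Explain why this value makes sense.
0.0000 dits

KL divergence satisfies the Gibbs inequality: D_KL(P||Q) ≥ 0 for all distributions P, Q.

D_KL(P||Q) = Σ p(x) log(p(x)/q(x))
Each term is p(x) × log_10(p(x)/p(x)) = p(x) × log_10(1) = 0, so the sum is 0.
D_KL(P||Q) = 0.0000 dits

When P = Q, the KL divergence is exactly 0, as there is no 'divergence' between identical distributions.

This non-negativity is a fundamental property: relative entropy cannot be negative because it measures how different Q is from P.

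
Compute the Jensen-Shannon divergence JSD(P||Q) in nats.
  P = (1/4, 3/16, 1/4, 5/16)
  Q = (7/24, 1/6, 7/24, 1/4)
0.0037 nats

Jensen-Shannon divergence is:
JSD(P||Q) = 0.5 × D_KL(P||M) + 0.5 × D_KL(Q||M)
where M = 0.5 × (P + Q) is the mixture distribution.

M = 0.5 × (1/4, 3/16, 1/4, 5/16) + 0.5 × (7/24, 1/6, 7/24, 1/4) = (0.270833, 0.177083, 0.270833, 9/32)

D_KL(P||M) = 0.0036 nats
D_KL(Q||M) = 0.0037 nats

JSD(P||Q) = 0.5 × 0.0036 + 0.5 × 0.0037 = 0.0037 nats

Unlike KL divergence, JSD is symmetric and bounded: 0 ≤ JSD ≤ log(2).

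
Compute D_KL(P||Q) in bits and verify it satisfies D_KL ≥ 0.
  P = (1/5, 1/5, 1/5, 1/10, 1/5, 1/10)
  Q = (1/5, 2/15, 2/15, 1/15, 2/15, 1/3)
0.2358 bits

KL divergence satisfies the Gibbs inequality: D_KL(P||Q) ≥ 0 for all distributions P, Q.

D_KL(P||Q) = Σ p(x) log(p(x)/q(x))
Term by term:
  x=0: 1/5 × log_2[(1/5)/(1/5)] = 0.0000
  x=1: 1/5 × log_2[(1/5)/(2/15)] = 0.1170
  x=2: 1/5 × log_2[(1/5)/(2/15)] = 0.1170
  x=3: 1/10 × log_2[(1/10)/(1/15)] = 0.0585
  x=4: 1/5 × log_2[(1/5)/(2/15)] = 0.1170
  x=5: 1/10 × log_2[(1/10)/(1/3)] = -0.1737
D_KL(P||Q) = 0.2358 bits

D_KL(P||Q) = 0.2358 ≥ 0 ✓

This non-negativity is a fundamental property: relative entropy cannot be negative because it measures how different Q is from P.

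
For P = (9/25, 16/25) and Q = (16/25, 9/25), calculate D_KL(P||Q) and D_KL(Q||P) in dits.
D_KL(P||Q) = 0.0700, D_KL(Q||P) = 0.0700

KL divergence is not symmetric: D_KL(P||Q) ≠ D_KL(Q||P) in general.

D_KL(P||Q) = 0.0700 dits
D_KL(Q||P) = 0.0700 dits

In this case they happen to be equal (to 4 decimal places).

This asymmetry is why KL divergence is not a true distance metric.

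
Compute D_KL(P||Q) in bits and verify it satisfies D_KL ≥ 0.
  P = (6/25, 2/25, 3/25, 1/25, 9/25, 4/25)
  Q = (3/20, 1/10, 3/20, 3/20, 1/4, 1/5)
0.1600 bits

KL divergence satisfies the Gibbs inequality: D_KL(P||Q) ≥ 0 for all distributions P, Q.

D_KL(P||Q) = Σ p(x) log(p(x)/q(x))
Term by term:
  x=0: 6/25 × log_2[(6/25)/(3/20)] = 0.1627
  x=1: 2/25 × log_2[(2/25)/(1/10)] = -0.0258
  x=2: 3/25 × log_2[(3/25)/(3/20)] = -0.0386
  x=3: 1/25 × log_2[(1/25)/(3/20)] = -0.0763
  x=4: 9/25 × log_2[(9/25)/(1/4)] = 0.1894
  x=5: 4/25 × log_2[(4/25)/(1/5)] = -0.0515
D_KL(P||Q) = 0.1600 bits

D_KL(P||Q) = 0.1600 ≥ 0 ✓

This non-negativity is a fundamental property: relative entropy cannot be negative because it measures how different Q is from P.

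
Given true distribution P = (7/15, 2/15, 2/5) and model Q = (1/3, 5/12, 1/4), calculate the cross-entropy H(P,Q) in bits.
1.7081 bits

Cross-entropy: H(P,Q) = -Σ p(x) log q(x)

Alternatively: H(P,Q) = H(P) + D_KL(P||Q)
H(P) = 1.4295 bits
D_KL(P||Q) = 0.2786 bits

H(P,Q) = 1.4295 + 0.2786 = 1.7081 bits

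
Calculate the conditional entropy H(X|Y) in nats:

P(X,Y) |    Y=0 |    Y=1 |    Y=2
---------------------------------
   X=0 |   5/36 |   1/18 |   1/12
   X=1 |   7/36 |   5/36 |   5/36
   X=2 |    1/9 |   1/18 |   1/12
1.0511 nats

Using the chain rule: H(X|Y) = H(X,Y) - H(Y)

First, compute H(X,Y) = 2.1204 nats

Marginal P(Y) = (4/9, 1/4, 11/36)
H(Y) = 1.0693 nats

H(X|Y) = H(X,Y) - H(Y) = 2.1204 - 1.0693 = 1.0511 nats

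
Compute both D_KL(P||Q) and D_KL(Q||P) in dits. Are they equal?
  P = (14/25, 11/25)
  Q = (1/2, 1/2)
D_KL(P||Q) = 0.0031, D_KL(Q||P) = 0.0031

KL divergence is not symmetric: D_KL(P||Q) ≠ D_KL(Q||P) in general.

D_KL(P||Q) = 0.0031 dits
D_KL(Q||P) = 0.0031 dits

In this case they happen to be equal (to 4 decimal places).

This asymmetry is why KL divergence is not a true distance metric.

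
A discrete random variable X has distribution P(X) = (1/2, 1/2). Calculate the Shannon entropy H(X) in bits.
1.0000 bits

Shannon entropy is H(X) = -Σ p(x) log p(x).

For P = (1/2, 1/2):
H = -1/2 × log_2(1/2) -1/2 × log_2(1/2)
H = 1.0000 bits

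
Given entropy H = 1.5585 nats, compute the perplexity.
4.7517

Perplexity is e^H (or exp(H) for natural log).

H = 1.5585 nats
Perplexity = e^1.5585 = 4.7517

Interpretation: The model's uncertainty is equivalent to choosing uniformly among 4.8 options.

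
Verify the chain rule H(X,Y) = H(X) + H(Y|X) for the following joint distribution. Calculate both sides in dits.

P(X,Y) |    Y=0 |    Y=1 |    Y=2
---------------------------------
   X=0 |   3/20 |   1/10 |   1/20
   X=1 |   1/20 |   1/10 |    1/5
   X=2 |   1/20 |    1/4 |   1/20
H(X,Y) = 0.8741, H(X) = 0.4760, H(Y|X) = 0.3981 (all in dits)

Chain rule: H(X,Y) = H(X) + H(Y|X)

Left side — joint entropy directly:
H(X,Y) = -Σ p(x,y) log p(x,y) = 0.8741 dits

Right side — compute H(Y|X) from the conditional distributions:
P(X) = (3/10, 7/20, 7/20), so H(X) = 0.4760 dits
H(Y|X) = Σ_x P(X=x) · H(Y|X=x):
  P(Y|X=0) = (1/2, 1/3, 1/6), H(Y|X=0) = 0.4392, weight P(X=0) = 3/10
  P(Y|X=1) = (1/7, 2/7, 4/7), H(Y|X=1) = 0.4151, weight P(X=1) = 7/20
  P(Y|X=2) = (1/7, 5/7, 1/7), H(Y|X=2) = 0.3458, weight P(X=2) = 7/20
H(Y|X) = 0.3981 dits

H(X) + H(Y|X) = 0.4760 + 0.3981 = 0.8741 dits

Both sides equal 0.8741 dits. ✓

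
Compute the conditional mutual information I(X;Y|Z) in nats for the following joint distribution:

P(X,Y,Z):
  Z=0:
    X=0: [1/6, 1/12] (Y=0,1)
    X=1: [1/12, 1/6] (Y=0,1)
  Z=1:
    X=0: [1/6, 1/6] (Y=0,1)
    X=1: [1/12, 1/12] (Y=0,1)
0.0283 nats

Conditional mutual information: I(X;Y|Z) = H(X|Z) + H(Y|Z) - H(X,Y|Z)

H(Z) = 0.6931
H(X,Z) = 1.3580 → H(X|Z) = 0.6648
H(Y,Z) = 1.3863 → H(Y|Z) = 0.6931
H(X,Y,Z) = 2.0228 → H(X,Y|Z) = 1.3297

I(X;Y|Z) = 0.6648 + 0.6931 - 1.3297 = 0.0283 nats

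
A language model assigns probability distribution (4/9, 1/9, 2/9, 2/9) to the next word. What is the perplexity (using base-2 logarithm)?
3.5717

Perplexity is 2^H (or exp(H) for natural log).

First, H = -Σ p log p = 1.8366 bits
Perplexity = 2^1.8366 = 3.5717

Interpretation: The model's uncertainty is equivalent to choosing uniformly among 3.6 options.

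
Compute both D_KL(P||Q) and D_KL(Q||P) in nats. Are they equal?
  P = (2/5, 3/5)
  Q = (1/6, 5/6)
D_KL(P||Q) = 0.1531, D_KL(Q||P) = 0.1278

KL divergence is not symmetric: D_KL(P||Q) ≠ D_KL(Q||P) in general.

D_KL(P||Q) = 0.1531 nats
D_KL(Q||P) = 0.1278 nats

No, they are not equal!

This asymmetry is why KL divergence is not a true distance metric.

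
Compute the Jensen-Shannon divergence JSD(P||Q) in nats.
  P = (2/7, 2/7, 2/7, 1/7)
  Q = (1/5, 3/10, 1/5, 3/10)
0.0219 nats

Jensen-Shannon divergence is:
JSD(P||Q) = 0.5 × D_KL(P||M) + 0.5 × D_KL(Q||M)
where M = 0.5 × (P + Q) is the mixture distribution.

M = 0.5 × (2/7, 2/7, 2/7, 1/7) + 0.5 × (1/5, 3/10, 1/5, 3/10) = (0.242857, 0.292857, 0.242857, 0.221429)

D_KL(P||M) = 0.0232 nats
D_KL(Q||M) = 0.0207 nats

JSD(P||Q) = 0.5 × 0.0232 + 0.5 × 0.0207 = 0.0219 nats

Unlike KL divergence, JSD is symmetric and bounded: 0 ≤ JSD ≤ log(2).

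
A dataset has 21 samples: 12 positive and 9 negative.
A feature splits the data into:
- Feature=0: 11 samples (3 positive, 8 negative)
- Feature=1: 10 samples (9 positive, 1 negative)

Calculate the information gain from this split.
0.3191 bits

Information Gain = H(Y) - H(Y|Feature)

Before split:
P(positive) = 12/21 = 0.5714
H(Y) = 0.9852 bits

After split:
Feature=0: H = 0.8454 bits (weight = 11/21)
Feature=1: H = 0.4690 bits (weight = 10/21)
H(Y|Feature) = (11/21)×0.8454 + (10/21)×0.4690 = 0.6661 bits

Information Gain = 0.9852 - 0.6661 = 0.3191 bits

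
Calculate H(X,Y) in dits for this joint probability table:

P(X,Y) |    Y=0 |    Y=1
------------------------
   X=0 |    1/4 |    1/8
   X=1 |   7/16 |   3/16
0.5568 dits

Joint entropy is H(X,Y) = -Σ_{x,y} p(x,y) log p(x,y).

Summing over all non-zero entries:
H(X,Y) = -[1/4·log_10(1/4) + 1/8·log_10(1/8) + 7/16·log_10(7/16) + 3/16·log_10(3/16)]
H(X,Y) = 0.5568 dits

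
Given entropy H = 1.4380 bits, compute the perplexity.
2.7094

Perplexity is 2^H (or exp(H) for natural log).

H = 1.4380 bits
Perplexity = 2^1.4380 = 2.7094

Interpretation: The model's uncertainty is equivalent to choosing uniformly among 2.7 options.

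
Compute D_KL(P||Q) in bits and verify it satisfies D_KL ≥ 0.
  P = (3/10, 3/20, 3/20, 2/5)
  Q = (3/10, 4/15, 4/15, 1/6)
0.2562 bits

KL divergence satisfies the Gibbs inequality: D_KL(P||Q) ≥ 0 for all distributions P, Q.

D_KL(P||Q) = Σ p(x) log(p(x)/q(x))
Term by term:
  x=0: 3/10 × log_2[(3/10)/(3/10)] = 0.0000
  x=1: 3/20 × log_2[(3/20)/(4/15)] = -0.1245
  x=2: 3/20 × log_2[(3/20)/(4/15)] = -0.1245
  x=3: 2/5 × log_2[(2/5)/(1/6)] = 0.5052
D_KL(P||Q) = 0.2562 bits

D_KL(P||Q) = 0.2562 ≥ 0 ✓

This non-negativity is a fundamental property: relative entropy cannot be negative because it measures how different Q is from P.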